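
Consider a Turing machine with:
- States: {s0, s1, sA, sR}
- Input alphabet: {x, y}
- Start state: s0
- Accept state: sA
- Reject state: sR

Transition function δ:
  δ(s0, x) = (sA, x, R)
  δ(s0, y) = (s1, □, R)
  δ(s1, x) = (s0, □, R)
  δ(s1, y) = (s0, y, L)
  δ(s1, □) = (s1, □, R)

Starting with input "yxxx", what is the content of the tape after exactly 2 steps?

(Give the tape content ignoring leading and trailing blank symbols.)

Execution trace:
Initial: [s0]yxxx
Step 1: δ(s0, y) = (s1, □, R) → □[s1]xxx
Step 2: δ(s1, x) = (s0, □, R) → □□[s0]xx

After 2 steps, the tape (ignoring leading/trailing blanks) is: xx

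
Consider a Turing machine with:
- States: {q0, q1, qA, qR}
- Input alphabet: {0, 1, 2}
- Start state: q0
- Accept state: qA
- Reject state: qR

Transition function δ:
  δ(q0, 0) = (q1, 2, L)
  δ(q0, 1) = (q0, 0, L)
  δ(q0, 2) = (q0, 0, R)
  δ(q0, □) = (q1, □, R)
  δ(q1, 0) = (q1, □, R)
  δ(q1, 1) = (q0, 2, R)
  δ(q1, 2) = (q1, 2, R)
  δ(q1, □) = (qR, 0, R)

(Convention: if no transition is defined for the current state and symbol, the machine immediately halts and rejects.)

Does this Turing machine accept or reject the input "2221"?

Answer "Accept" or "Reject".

Execution trace:
Initial: [q0]2221
Step 1: δ(q0, 2) = (q0, 0, R) → 0[q0]221
Step 2: δ(q0, 2) = (q0, 0, R) → 00[q0]21
Step 3: δ(q0, 2) = (q0, 0, R) → 000[q0]1
Step 4: δ(q0, 1) = (q0, 0, L) → 00[q0]00
Step 5: δ(q0, 0) = (q1, 2, L) → 0[q1]020
Step 6: δ(q1, 0) = (q1, □, R) → 0□[q1]20
Step 7: δ(q1, 2) = (q1, 2, R) → 0□2[q1]0
Step 8: δ(q1, 0) = (q1, □, R) → 0□2□[q1]□
Step 9: δ(q1, □) = (qR, 0, R) → 0□2□0[qR]□

The machine reaches the reject state qR and halts.

Answer: Reject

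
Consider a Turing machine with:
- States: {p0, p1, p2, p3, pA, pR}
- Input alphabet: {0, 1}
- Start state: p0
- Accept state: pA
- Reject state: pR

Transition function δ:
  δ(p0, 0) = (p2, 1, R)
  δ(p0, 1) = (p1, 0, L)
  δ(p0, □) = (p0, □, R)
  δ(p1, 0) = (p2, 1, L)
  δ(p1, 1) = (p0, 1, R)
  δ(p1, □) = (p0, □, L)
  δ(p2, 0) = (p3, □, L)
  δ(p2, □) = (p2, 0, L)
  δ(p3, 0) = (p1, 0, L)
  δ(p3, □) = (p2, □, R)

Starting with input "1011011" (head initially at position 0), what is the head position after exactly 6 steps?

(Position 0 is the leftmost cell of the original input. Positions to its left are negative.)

Execution trace (head position shown):
Step 0: [p0]1011011  (head at position 0)
Step 1: move left → [p1]□0011011  (head at position -1)
Step 2: move left → [p0]□□0011011  (head at position -2)
Step 3: move right → □[p0]□0011011  (head at position -1)
Step 4: move right → □□[p0]0011011  (head at position 0)
Step 5: move right → □□1[p2]011011  (head at position 1)
Step 6: move left → □□[p3]1□11011  (head at position 0)

After 6 steps, the head is at position 0.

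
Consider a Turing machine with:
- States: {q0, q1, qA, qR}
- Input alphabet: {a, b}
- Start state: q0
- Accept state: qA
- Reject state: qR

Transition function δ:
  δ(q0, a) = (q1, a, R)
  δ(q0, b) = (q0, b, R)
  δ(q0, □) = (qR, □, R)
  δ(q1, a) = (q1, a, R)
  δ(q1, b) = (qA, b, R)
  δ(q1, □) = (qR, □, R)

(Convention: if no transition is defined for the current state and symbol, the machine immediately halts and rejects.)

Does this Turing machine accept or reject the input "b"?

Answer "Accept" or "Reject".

Execution trace:
Initial: [q0]b
Step 1: δ(q0, b) = (q0, b, R) → b[q0]□
Step 2: δ(q0, □) = (qR, □, R) → b□[qR]□

The machine reaches the reject state qR and halts.

Answer: Reject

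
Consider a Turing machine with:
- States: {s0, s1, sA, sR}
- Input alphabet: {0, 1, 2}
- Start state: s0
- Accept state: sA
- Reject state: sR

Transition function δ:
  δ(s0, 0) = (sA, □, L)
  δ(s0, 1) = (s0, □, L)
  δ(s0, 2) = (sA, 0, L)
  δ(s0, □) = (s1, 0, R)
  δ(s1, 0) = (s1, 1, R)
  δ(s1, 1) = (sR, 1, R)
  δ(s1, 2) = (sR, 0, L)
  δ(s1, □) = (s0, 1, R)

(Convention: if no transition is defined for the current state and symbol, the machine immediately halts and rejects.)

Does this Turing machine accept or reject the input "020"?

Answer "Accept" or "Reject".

Execution trace:
Initial: [s0]020
Step 1: δ(s0, 0) = (sA, □, L) → [sA]□□20

The machine reaches the accept state sA and halts.

Answer: Accept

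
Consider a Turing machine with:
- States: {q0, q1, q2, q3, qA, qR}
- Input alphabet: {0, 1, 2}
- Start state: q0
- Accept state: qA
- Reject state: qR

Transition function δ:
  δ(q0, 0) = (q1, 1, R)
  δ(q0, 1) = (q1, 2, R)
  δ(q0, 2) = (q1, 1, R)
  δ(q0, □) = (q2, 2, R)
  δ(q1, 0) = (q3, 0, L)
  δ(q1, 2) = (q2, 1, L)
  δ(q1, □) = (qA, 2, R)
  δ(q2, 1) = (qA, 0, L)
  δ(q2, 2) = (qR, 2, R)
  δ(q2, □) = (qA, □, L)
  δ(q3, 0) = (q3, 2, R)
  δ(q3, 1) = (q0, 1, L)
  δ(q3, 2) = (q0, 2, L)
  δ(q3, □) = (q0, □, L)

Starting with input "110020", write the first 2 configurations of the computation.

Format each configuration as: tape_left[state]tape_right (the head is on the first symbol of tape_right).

Transitions applied:
Step 1: δ(q0, 1) = (q1, 2, R)

The first 2 configurations are:
[q0]110020 ⊢ 2[q1]10020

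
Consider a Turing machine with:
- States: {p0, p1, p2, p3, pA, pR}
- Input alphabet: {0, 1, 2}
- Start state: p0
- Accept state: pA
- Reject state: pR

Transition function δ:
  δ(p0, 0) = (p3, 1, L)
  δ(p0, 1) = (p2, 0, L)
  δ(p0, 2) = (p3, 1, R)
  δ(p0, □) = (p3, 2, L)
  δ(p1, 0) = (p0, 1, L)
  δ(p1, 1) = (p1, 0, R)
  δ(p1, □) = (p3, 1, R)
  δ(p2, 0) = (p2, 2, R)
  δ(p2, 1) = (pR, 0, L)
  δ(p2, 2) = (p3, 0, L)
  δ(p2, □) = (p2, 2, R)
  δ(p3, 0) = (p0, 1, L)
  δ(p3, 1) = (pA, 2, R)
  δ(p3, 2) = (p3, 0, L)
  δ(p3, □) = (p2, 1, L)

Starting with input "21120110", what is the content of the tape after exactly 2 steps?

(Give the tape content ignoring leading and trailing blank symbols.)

Execution trace:
Initial: [p0]21120110
Step 1: δ(p0, 2) = (p3, 1, R) → 1[p3]1120110
Step 2: δ(p3, 1) = (pA, 2, R) → 12[pA]120110

The machine reaches the accept state pA and halts.

After 2 steps, the tape (ignoring leading/trailing blanks) is: 12120110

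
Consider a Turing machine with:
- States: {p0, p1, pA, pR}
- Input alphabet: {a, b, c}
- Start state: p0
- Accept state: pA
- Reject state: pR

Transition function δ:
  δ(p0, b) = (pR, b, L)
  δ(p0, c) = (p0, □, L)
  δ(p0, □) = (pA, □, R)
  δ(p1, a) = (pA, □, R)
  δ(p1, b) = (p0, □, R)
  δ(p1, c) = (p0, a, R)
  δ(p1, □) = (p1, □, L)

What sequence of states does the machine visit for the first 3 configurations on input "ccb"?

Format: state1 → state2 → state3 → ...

Execution trace:
Initial: [p0]ccb
Step 1: δ(p0, c) = (p0, □, L) → [p0]□□cb
Step 2: δ(p0, □) = (pA, □, R) → □[pA]□cb

The machine reaches the accept state pA and halts.

State sequence: p0 → p0 → pA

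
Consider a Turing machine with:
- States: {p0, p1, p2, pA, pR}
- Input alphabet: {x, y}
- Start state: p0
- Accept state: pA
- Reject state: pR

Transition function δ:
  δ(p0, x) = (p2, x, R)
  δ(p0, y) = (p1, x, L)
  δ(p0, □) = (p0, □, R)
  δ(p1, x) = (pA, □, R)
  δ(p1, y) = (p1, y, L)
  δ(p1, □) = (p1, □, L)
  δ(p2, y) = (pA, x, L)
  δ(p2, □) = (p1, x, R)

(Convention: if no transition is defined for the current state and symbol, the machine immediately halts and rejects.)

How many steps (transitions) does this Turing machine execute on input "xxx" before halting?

Execution trace:
Initial: [p0]xxx
Step 1: δ(p0, x) = (p2, x, R) → x[p2]xx

No transition is defined for δ(p2, x). By convention the machine halts and rejects.

The machine executed 1 step before halting.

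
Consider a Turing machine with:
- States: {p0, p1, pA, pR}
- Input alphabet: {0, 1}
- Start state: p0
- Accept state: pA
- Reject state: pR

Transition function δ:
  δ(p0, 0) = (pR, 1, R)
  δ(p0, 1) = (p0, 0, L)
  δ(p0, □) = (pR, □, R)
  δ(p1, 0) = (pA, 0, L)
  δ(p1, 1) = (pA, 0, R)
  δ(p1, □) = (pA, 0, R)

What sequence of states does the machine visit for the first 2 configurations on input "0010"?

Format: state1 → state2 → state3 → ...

Execution trace:
Initial: [p0]0010
Step 1: δ(p0, 0) = (pR, 1, R) → 1[pR]010

The machine reaches the reject state pR and halts.

State sequence: p0 → pR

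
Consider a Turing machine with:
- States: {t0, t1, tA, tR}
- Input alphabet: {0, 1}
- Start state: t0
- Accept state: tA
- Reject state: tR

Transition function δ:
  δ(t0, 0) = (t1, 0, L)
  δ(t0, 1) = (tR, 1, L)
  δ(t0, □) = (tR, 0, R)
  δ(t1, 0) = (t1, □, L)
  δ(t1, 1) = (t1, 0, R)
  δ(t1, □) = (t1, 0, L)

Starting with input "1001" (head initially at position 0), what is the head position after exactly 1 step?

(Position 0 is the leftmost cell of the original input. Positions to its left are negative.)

Execution trace (head position shown):
Step 0: [t0]1001  (head at position 0)
Step 1: move left → [tR]□1001  (head at position -1)

After 1 step, the head is at position -1.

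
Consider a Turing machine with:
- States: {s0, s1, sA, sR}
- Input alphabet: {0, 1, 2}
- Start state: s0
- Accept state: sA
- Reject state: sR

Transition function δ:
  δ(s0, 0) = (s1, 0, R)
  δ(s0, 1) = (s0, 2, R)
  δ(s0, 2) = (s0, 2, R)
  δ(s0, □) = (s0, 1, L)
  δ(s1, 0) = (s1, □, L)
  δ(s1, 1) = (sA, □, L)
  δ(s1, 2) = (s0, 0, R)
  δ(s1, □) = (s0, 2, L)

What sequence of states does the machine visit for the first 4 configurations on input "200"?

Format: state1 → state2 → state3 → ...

Execution trace:
Initial: [s0]200
Step 1: δ(s0, 2) = (s0, 2, R) → 2[s0]00
Step 2: δ(s0, 0) = (s1, 0, R) → 20[s1]0
Step 3: δ(s1, 0) = (s1, □, L) → 2[s1]0□

State sequence: s0 → s0 → s1 → s1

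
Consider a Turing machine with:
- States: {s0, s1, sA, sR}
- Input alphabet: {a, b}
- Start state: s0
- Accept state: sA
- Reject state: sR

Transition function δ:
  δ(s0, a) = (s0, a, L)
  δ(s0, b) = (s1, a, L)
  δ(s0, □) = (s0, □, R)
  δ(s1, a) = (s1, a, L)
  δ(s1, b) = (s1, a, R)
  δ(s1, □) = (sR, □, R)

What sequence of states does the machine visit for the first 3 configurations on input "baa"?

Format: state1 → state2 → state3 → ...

Execution trace:
Initial: [s0]baa
Step 1: δ(s0, b) = (s1, a, L) → [s1]□aaa
Step 2: δ(s1, □) = (sR, □, R) → □[sR]aaa

The machine reaches the reject state sR and halts.

State sequence: s0 → s1 → sR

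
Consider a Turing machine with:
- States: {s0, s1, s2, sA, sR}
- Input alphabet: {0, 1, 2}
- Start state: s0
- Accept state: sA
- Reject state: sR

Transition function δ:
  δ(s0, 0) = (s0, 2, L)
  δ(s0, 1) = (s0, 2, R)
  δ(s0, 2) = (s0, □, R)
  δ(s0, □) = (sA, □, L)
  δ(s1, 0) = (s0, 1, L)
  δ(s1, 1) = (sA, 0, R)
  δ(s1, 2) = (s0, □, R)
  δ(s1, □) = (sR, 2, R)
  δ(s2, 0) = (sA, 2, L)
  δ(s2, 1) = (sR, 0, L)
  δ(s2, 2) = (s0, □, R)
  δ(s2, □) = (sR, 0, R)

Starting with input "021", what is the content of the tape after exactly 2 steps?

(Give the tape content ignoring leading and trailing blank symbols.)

Execution trace:
Initial: [s0]021
Step 1: δ(s0, 0) = (s0, 2, L) → [s0]□221
Step 2: δ(s0, □) = (sA, □, L) → [sA]□□221

The machine reaches the accept state sA and halts.

After 2 steps, the tape (ignoring leading/trailing blanks) is: 221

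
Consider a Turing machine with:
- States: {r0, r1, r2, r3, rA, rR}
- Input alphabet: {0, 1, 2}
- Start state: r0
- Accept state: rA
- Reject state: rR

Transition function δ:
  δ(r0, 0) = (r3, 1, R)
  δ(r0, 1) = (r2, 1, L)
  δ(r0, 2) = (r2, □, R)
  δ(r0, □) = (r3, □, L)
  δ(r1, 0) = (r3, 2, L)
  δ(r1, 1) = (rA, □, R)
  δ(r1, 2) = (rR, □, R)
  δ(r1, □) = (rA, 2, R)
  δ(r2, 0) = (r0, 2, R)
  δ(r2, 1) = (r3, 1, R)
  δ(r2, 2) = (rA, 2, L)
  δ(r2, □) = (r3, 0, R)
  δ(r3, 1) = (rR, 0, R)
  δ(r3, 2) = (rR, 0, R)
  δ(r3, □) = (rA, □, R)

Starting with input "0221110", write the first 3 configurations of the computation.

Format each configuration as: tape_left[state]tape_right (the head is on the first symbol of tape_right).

Transitions applied:
Step 1: δ(r0, 0) = (r3, 1, R)
Step 2: δ(r3, 2) = (rR, 0, R)

The first 3 configurations are:
[r0]0221110 ⊢ 1[r3]221110 ⊢ 10[rR]21110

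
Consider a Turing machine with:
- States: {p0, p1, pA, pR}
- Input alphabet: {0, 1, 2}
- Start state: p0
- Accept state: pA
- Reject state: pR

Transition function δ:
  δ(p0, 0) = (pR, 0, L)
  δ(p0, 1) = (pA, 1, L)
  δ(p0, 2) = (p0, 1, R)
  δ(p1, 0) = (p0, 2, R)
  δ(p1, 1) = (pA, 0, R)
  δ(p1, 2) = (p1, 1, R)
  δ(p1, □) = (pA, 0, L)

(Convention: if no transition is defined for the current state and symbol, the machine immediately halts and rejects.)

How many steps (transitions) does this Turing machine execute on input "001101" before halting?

Execution trace:
Initial: [p0]001101
Step 1: δ(p0, 0) = (pR, 0, L) → [pR]□001101

The machine reaches the reject state pR and halts.

The machine executed 1 step before halting.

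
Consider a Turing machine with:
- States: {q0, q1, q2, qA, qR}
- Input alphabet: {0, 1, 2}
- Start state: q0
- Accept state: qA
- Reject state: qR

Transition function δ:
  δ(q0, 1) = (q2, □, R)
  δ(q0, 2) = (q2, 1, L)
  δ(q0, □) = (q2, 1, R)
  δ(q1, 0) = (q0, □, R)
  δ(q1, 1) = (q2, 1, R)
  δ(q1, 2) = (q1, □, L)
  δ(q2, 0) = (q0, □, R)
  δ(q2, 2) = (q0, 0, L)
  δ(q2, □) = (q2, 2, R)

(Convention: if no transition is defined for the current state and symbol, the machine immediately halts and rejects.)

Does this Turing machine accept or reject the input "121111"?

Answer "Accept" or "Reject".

Execution trace:
Initial: [q0]121111
Step 1: δ(q0, 1) = (q2, □, R) → □[q2]21111
Step 2: δ(q2, 2) = (q0, 0, L) → [q0]□01111
Step 3: δ(q0, □) = (q2, 1, R) → 1[q2]01111
Step 4: δ(q2, 0) = (q0, □, R) → 1□[q0]1111
Step 5: δ(q0, 1) = (q2, □, R) → 1□□[q2]111

No transition is defined for δ(q2, 1). By convention the machine halts and rejects.

Answer: Reject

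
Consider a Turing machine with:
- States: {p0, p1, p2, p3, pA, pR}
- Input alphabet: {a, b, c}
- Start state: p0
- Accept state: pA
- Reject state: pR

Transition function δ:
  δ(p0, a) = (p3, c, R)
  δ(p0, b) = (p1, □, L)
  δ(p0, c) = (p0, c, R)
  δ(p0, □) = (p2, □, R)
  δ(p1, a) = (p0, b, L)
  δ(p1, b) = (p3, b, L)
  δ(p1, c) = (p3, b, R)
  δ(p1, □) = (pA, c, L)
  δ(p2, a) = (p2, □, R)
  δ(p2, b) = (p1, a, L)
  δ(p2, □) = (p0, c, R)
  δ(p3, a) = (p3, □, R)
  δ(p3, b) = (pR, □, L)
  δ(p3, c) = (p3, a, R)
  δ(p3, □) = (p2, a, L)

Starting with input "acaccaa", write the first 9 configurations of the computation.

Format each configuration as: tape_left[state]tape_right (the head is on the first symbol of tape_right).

Transitions applied:
Step 1: δ(p0, a) = (p3, c, R)
Step 2: δ(p3, c) = (p3, a, R)
Step 3: δ(p3, a) = (p3, □, R)
Step 4: δ(p3, c) = (p3, a, R)
Step 5: δ(p3, c) = (p3, a, R)
Step 6: δ(p3, a) = (p3, □, R)
Step 7: δ(p3, a) = (p3, □, R)
Step 8: δ(p3, □) = (p2, a, L)

The first 9 configurations are:
[p0]acaccaa ⊢ c[p3]caccaa ⊢ ca[p3]accaa ⊢ ca□[p3]ccaa ⊢ ca□a[p3]caa ⊢ ca□aa[p3]aa ⊢ ca□aa□[p3]a ⊢ ca□aa□□[p3]□ ⊢ ca□aa□[p2]□a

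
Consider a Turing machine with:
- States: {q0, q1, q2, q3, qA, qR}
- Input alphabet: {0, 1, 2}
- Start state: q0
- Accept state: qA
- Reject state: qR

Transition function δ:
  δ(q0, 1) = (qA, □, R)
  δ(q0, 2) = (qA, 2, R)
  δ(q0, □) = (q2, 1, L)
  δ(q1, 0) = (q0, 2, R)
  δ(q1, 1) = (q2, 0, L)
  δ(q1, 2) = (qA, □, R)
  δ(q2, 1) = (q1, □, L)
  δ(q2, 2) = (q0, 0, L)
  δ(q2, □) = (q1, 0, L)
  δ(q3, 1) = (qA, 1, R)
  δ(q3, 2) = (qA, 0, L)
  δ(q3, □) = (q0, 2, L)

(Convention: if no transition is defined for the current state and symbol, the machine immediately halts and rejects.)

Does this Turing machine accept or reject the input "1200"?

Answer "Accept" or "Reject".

Execution trace:
Initial: [q0]1200
Step 1: δ(q0, 1) = (qA, □, R) → □[qA]200

The machine reaches the accept state qA and halts.

Answer: Accept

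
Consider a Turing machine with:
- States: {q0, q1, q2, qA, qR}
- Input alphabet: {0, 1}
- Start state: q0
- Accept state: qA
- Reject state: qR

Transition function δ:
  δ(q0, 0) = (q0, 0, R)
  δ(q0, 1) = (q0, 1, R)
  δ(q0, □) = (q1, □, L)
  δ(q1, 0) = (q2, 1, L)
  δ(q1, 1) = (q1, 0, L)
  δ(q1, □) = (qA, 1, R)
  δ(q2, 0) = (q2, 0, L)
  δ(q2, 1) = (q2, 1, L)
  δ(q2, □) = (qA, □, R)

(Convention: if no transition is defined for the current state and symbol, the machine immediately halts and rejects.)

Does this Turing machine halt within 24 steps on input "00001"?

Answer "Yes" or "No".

Execution trace:
Initial: [q0]00001
Step 1: δ(q0, 0) = (q0, 0, R) → 0[q0]0001
Step 2: δ(q0, 0) = (q0, 0, R) → 00[q0]001
Step 3: δ(q0, 0) = (q0, 0, R) → 000[q0]01
Step 4: δ(q0, 0) = (q0, 0, R) → 0000[q0]1
Step 5: δ(q0, 1) = (q0, 1, R) → 00001[q0]□
Step 6: δ(q0, □) = (q1, □, L) → 0000[q1]1□
Step 7: δ(q1, 1) = (q1, 0, L) → 000[q1]00□
Step 8: δ(q1, 0) = (q2, 1, L) → 00[q2]010□
Step 9: δ(q2, 0) = (q2, 0, L) → 0[q2]0010□
Step 10: δ(q2, 0) = (q2, 0, L) → [q2]00010□
Step 11: δ(q2, 0) = (q2, 0, L) → [q2]□00010□
Step 12: δ(q2, □) = (qA, □, R) → □[qA]00010□

The machine reaches the accept state qA and halts.
The machine halted after 12 steps (within the 24-step bound).

Answer: Yes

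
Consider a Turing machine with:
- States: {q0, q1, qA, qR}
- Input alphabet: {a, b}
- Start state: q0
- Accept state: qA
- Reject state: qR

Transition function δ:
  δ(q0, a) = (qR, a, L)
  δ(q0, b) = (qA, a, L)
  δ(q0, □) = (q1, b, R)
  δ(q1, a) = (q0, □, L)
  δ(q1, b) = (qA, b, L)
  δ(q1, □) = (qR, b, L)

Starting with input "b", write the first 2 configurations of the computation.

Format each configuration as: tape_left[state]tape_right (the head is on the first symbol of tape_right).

Transitions applied:
Step 1: δ(q0, b) = (qA, a, L)

The first 2 configurations are:
[q0]b ⊢ [qA]□a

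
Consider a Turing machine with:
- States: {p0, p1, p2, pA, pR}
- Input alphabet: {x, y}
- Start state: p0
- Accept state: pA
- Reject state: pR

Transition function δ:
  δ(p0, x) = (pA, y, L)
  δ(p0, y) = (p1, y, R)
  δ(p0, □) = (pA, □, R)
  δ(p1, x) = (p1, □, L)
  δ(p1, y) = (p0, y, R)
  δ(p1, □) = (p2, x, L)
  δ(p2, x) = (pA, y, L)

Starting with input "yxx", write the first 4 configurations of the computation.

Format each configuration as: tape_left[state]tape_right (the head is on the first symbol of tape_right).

Transitions applied:
Step 1: δ(p0, y) = (p1, y, R)
Step 2: δ(p1, x) = (p1, □, L)
Step 3: δ(p1, y) = (p0, y, R)

The first 4 configurations are:
[p0]yxx ⊢ y[p1]xx ⊢ [p1]y□x ⊢ y[p0]□x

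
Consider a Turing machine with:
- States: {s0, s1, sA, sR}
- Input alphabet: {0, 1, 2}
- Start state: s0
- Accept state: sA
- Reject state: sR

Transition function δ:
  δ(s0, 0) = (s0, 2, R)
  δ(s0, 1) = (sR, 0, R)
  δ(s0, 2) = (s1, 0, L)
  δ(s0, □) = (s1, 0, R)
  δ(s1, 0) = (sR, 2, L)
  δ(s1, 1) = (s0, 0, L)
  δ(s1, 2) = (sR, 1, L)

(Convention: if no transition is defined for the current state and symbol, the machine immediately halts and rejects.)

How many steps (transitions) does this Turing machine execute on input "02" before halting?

Execution trace:
Initial: [s0]02
Step 1: δ(s0, 0) = (s0, 2, R) → 2[s0]2
Step 2: δ(s0, 2) = (s1, 0, L) → [s1]20
Step 3: δ(s1, 2) = (sR, 1, L) → [sR]□10

The machine reaches the reject state sR and halts.

The machine executed 3 steps before halting.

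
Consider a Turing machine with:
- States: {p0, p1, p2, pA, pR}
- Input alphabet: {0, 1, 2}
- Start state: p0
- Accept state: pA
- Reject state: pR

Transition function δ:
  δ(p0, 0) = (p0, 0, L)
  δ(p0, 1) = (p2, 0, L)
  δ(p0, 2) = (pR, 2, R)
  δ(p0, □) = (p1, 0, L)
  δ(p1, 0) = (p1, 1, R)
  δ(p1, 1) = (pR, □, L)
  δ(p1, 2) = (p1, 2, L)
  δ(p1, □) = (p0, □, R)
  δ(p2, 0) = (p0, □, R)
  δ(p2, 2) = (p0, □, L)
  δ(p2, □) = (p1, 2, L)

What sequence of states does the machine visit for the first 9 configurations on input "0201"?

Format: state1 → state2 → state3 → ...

Execution trace:
Initial: [p0]0201
Step 1: δ(p0, 0) = (p0, 0, L) → [p0]□0201
Step 2: δ(p0, □) = (p1, 0, L) → [p1]□00201
Step 3: δ(p1, □) = (p0, □, R) → □[p0]00201
Step 4: δ(p0, 0) = (p0, 0, L) → [p0]□00201
Step 5: δ(p0, □) = (p1, 0, L) → [p1]□000201
Step 6: δ(p1, □) = (p0, □, R) → □[p0]000201
Step 7: δ(p0, 0) = (p0, 0, L) → [p0]□000201
Step 8: δ(p0, □) = (p1, 0, L) → [p1]□0000201

State sequence: p0 → p0 → p1 → p0 → p0 → p1 → p0 → p0 → p1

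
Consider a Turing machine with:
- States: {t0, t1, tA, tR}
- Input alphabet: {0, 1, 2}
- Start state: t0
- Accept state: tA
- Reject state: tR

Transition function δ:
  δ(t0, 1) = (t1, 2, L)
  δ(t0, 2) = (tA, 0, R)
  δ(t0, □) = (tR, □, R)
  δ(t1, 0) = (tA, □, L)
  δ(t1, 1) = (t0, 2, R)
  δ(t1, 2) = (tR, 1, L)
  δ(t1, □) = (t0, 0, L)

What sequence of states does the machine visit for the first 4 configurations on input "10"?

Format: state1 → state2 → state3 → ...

Execution trace:
Initial: [t0]10
Step 1: δ(t0, 1) = (t1, 2, L) → [t1]□20
Step 2: δ(t1, □) = (t0, 0, L) → [t0]□020
Step 3: δ(t0, □) = (tR, □, R) → □[tR]020

The machine reaches the reject state tR and halts.

State sequence: t0 → t1 → t0 → tR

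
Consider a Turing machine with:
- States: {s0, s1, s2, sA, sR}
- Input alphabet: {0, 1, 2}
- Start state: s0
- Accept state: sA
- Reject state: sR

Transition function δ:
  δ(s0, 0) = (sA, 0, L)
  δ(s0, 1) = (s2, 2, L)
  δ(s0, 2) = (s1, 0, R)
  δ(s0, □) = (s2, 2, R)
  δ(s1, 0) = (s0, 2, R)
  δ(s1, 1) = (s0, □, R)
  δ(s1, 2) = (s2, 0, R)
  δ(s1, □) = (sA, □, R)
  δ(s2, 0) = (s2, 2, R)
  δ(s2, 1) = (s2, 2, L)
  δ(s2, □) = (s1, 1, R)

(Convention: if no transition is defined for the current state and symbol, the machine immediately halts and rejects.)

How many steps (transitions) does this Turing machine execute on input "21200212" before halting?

Execution trace:
Initial: [s0]21200212
Step 1: δ(s0, 2) = (s1, 0, R) → 0[s1]1200212
Step 2: δ(s1, 1) = (s0, □, R) → 0□[s0]200212
Step 3: δ(s0, 2) = (s1, 0, R) → 0□0[s1]00212
Step 4: δ(s1, 0) = (s0, 2, R) → 0□02[s0]0212
Step 5: δ(s0, 0) = (sA, 0, L) → 0□0[sA]20212

The machine reaches the accept state sA and halts.

The machine executed 5 steps before halting.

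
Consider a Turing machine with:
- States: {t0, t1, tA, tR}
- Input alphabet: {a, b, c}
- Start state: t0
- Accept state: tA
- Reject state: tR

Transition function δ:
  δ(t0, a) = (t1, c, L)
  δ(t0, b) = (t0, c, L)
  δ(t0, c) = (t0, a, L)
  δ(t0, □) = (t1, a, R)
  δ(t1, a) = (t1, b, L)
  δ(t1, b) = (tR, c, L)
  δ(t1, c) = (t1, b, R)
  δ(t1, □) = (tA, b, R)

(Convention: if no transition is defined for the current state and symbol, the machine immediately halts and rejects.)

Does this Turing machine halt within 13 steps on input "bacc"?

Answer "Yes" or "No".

Execution trace:
Initial: [t0]bacc
Step 1: δ(t0, b) = (t0, c, L) → [t0]□cacc
Step 2: δ(t0, □) = (t1, a, R) → a[t1]cacc
Step 3: δ(t1, c) = (t1, b, R) → ab[t1]acc
Step 4: δ(t1, a) = (t1, b, L) → a[t1]bbcc
Step 5: δ(t1, b) = (tR, c, L) → [tR]acbcc

The machine reaches the reject state tR and halts.
The machine halted after 5 steps (within the 13-step bound).

Answer: Yes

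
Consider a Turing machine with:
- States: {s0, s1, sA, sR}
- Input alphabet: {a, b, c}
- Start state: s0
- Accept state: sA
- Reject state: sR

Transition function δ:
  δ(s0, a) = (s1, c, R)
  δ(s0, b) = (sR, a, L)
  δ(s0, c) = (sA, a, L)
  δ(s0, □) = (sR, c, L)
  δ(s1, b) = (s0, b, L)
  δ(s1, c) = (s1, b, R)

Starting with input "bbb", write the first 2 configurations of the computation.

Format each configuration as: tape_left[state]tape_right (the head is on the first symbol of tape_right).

Transitions applied:
Step 1: δ(s0, b) = (sR, a, L)

The first 2 configurations are:
[s0]bbb ⊢ [sR]□abb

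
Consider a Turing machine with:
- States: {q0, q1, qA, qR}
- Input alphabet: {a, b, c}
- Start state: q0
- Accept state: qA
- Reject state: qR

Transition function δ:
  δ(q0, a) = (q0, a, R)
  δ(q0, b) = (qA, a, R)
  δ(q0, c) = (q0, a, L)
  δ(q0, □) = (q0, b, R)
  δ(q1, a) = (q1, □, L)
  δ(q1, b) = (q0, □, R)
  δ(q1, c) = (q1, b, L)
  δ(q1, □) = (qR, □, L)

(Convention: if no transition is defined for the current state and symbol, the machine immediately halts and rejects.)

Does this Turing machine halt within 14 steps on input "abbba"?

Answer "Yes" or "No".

Execution trace:
Initial: [q0]abbba
Step 1: δ(q0, a) = (q0, a, R) → a[q0]bbba
Step 2: δ(q0, b) = (qA, a, R) → aa[qA]bba

The machine reaches the accept state qA and halts.
The machine halted after 2 steps (within the 14-step bound).

Answer: Yes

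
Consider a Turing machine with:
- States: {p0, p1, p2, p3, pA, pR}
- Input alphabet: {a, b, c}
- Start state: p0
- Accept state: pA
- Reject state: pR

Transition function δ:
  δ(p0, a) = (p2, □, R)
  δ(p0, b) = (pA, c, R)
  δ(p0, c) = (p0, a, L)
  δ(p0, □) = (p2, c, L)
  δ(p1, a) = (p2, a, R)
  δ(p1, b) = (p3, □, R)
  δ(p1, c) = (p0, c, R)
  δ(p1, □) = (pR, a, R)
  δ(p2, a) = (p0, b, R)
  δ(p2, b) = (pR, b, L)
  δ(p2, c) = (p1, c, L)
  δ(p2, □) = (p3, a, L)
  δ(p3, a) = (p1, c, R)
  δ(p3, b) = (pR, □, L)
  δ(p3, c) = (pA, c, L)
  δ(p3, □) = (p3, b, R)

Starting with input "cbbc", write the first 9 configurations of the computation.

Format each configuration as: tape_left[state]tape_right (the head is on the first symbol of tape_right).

Transitions applied:
Step 1: δ(p0, c) = (p0, a, L)
Step 2: δ(p0, □) = (p2, c, L)
Step 3: δ(p2, □) = (p3, a, L)
Step 4: δ(p3, □) = (p3, b, R)
Step 5: δ(p3, a) = (p1, c, R)
Step 6: δ(p1, c) = (p0, c, R)
Step 7: δ(p0, a) = (p2, □, R)
Step 8: δ(p2, b) = (pR, b, L)

The first 9 configurations are:
[p0]cbbc ⊢ [p0]□abbc ⊢ [p2]□cabbc ⊢ [p3]□acabbc ⊢ b[p3]acabbc ⊢ bc[p1]cabbc ⊢ bcc[p0]abbc ⊢ bcc□[p2]bbc ⊢ bcc[pR]□bbc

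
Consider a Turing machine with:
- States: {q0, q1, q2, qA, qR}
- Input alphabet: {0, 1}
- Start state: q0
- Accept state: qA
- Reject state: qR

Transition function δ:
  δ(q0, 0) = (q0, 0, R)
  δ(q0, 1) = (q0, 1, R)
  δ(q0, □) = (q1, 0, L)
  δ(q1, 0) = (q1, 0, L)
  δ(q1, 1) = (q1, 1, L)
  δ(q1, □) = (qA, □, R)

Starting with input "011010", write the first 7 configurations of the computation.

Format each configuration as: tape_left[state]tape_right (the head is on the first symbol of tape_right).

Transitions applied:
Step 1: δ(q0, 0) = (q0, 0, R)
Step 2: δ(q0, 1) = (q0, 1, R)
Step 3: δ(q0, 1) = (q0, 1, R)
Step 4: δ(q0, 0) = (q0, 0, R)
Step 5: δ(q0, 1) = (q0, 1, R)
Step 6: δ(q0, 0) = (q0, 0, R)

The first 7 configurations are:
[q0]011010 ⊢ 0[q0]11010 ⊢ 01[q0]1010 ⊢ 011[q0]010 ⊢ 0110[q0]10 ⊢ 01101[q0]0 ⊢ 011010[q0]□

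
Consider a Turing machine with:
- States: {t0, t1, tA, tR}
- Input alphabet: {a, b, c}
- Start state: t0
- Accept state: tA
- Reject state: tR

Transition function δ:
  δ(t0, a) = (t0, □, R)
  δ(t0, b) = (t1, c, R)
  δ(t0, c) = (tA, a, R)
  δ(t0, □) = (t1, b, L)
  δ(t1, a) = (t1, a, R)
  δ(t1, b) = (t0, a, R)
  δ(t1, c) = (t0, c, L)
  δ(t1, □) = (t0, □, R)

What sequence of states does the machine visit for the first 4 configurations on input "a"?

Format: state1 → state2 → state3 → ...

Execution trace:
Initial: [t0]a
Step 1: δ(t0, a) = (t0, □, R) → □[t0]□
Step 2: δ(t0, □) = (t1, b, L) → [t1]□b
Step 3: δ(t1, □) = (t0, □, R) → □[t0]b

State sequence: t0 → t0 → t1 → t0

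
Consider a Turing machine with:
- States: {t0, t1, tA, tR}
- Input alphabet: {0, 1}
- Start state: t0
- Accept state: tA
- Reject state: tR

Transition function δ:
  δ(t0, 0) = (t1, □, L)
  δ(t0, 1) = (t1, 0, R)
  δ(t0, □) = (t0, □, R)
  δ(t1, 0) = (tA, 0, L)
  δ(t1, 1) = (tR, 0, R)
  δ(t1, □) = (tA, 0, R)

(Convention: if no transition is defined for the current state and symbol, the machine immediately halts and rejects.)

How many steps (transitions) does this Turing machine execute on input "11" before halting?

Execution trace:
Initial: [t0]11
Step 1: δ(t0, 1) = (t1, 0, R) → 0[t1]1
Step 2: δ(t1, 1) = (tR, 0, R) → 00[tR]□

The machine reaches the reject state tR and halts.

The machine executed 2 steps before halting.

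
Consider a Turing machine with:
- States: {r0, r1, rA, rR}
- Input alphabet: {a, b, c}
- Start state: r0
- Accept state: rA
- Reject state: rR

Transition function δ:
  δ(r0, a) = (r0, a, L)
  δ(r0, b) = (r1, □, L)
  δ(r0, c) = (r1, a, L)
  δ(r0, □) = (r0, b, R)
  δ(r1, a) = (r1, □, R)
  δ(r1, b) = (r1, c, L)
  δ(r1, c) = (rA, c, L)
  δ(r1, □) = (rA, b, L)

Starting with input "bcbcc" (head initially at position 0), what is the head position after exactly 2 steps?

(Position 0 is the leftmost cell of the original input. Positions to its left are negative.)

Execution trace (head position shown):
Step 0: [r0]bcbcc  (head at position 0)
Step 1: move left → [r1]□□cbcc  (head at position -1)
Step 2: move left → [rA]□b□cbcc  (head at position -2)

After 2 steps, the head is at position -2.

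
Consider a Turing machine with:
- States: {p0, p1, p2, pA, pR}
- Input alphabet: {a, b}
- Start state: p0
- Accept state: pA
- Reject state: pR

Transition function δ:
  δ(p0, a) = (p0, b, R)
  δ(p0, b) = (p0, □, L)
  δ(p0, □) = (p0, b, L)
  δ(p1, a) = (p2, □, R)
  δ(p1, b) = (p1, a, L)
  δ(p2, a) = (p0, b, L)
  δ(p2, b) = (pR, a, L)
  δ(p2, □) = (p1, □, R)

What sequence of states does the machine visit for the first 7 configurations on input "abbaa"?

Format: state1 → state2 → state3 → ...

Execution trace:
Initial: [p0]abbaa
Step 1: δ(p0, a) = (p0, b, R) → b[p0]bbaa
Step 2: δ(p0, b) = (p0, □, L) → [p0]b□baa
Step 3: δ(p0, b) = (p0, □, L) → [p0]□□□baa
Step 4: δ(p0, □) = (p0, b, L) → [p0]□b□□baa
Step 5: δ(p0, □) = (p0, b, L) → [p0]□bb□□baa
Step 6: δ(p0, □) = (p0, b, L) → [p0]□bbb□□baa

State sequence: p0 → p0 → p0 → p0 → p0 → p0 → p0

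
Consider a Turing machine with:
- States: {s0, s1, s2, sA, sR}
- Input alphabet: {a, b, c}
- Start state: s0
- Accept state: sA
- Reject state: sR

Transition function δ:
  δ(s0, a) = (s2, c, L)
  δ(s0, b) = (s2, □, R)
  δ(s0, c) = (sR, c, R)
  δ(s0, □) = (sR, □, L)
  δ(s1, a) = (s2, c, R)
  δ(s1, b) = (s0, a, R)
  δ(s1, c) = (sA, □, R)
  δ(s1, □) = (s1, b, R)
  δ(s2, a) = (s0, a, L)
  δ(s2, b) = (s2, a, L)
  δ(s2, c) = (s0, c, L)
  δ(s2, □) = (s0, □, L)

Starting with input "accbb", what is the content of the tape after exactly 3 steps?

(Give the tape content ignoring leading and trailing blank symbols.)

Execution trace:
Initial: [s0]accbb
Step 1: δ(s0, a) = (s2, c, L) → [s2]□cccbb
Step 2: δ(s2, □) = (s0, □, L) → [s0]□□cccbb
Step 3: δ(s0, □) = (sR, □, L) → [sR]□□□cccbb

The machine reaches the reject state sR and halts.

After 3 steps, the tape (ignoring leading/trailing blanks) is: cccbb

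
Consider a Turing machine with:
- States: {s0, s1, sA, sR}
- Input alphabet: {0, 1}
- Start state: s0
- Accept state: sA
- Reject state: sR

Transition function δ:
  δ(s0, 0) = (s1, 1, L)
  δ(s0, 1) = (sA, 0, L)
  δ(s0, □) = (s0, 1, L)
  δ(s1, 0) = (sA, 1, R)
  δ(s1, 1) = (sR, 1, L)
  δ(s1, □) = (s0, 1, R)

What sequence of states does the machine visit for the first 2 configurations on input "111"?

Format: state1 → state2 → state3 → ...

Execution trace:
Initial: [s0]111
Step 1: δ(s0, 1) = (sA, 0, L) → [sA]□011

The machine reaches the accept state sA and halts.

State sequence: s0 → sA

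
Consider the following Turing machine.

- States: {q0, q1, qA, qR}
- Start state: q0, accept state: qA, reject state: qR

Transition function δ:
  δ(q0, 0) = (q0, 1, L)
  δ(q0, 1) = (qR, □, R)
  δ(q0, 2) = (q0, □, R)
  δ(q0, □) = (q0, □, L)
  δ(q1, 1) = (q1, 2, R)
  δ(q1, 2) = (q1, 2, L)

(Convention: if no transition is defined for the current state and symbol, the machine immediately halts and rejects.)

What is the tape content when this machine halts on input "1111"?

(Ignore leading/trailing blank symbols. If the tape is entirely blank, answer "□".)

Execution trace:
Initial: [q0]1111
Step 1: δ(q0, 1) = (qR, □, R) → □[qR]111

The machine reaches the reject state qR and halts.

Final tape (ignoring leading/trailing blanks): 111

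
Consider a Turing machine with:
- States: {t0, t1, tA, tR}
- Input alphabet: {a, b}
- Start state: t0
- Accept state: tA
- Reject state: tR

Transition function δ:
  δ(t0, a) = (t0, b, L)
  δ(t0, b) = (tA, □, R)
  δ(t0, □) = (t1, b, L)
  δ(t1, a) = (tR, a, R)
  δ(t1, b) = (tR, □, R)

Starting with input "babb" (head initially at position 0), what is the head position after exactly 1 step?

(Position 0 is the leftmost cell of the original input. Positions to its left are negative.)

Execution trace (head position shown):
Step 0: [t0]babb  (head at position 0)
Step 1: move right → □[tA]abb  (head at position 1)

After 1 step, the head is at position 1.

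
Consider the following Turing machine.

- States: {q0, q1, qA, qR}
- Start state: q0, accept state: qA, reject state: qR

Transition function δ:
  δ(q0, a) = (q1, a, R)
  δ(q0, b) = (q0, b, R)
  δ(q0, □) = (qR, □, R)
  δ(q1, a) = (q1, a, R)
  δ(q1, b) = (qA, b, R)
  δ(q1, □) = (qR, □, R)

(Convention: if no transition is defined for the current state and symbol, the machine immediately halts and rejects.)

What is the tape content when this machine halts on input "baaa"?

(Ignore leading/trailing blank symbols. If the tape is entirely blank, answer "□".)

Execution trace:
Initial: [q0]baaa
Step 1: δ(q0, b) = (q0, b, R) → b[q0]aaa
Step 2: δ(q0, a) = (q1, a, R) → ba[q1]aa
Step 3: δ(q1, a) = (q1, a, R) → baa[q1]a
Step 4: δ(q1, a) = (q1, a, R) → baaa[q1]□
Step 5: δ(q1, □) = (qR, □, R) → baaa□[qR]□

The machine reaches the reject state qR and halts.

Final tape (ignoring leading/trailing blanks): baaa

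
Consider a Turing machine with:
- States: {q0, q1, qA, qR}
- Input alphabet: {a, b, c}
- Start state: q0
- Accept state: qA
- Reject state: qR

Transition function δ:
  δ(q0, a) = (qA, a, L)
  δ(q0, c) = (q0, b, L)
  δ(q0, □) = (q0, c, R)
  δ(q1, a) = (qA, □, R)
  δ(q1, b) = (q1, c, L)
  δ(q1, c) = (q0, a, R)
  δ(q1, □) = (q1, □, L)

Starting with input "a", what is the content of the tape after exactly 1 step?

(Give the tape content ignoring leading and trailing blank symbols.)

Execution trace:
Initial: [q0]a
Step 1: δ(q0, a) = (qA, a, L) → [qA]□a

The machine reaches the accept state qA and halts.

After 1 step, the tape (ignoring leading/trailing blanks) is: a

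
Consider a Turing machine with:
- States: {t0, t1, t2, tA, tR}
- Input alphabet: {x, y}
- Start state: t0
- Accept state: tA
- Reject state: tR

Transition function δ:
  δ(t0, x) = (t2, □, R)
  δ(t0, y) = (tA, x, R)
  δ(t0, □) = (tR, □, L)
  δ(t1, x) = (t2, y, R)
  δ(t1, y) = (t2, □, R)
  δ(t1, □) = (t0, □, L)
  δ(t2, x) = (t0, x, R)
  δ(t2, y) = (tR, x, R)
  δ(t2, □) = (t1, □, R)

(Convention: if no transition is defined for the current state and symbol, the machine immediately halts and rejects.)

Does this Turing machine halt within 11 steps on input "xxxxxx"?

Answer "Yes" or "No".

Execution trace:
Initial: [t0]xxxxxx
Step 1: δ(t0, x) = (t2, □, R) → □[t2]xxxxx
Step 2: δ(t2, x) = (t0, x, R) → □x[t0]xxxx
Step 3: δ(t0, x) = (t2, □, R) → □x□[t2]xxx
Step 4: δ(t2, x) = (t0, x, R) → □x□x[t0]xx
Step 5: δ(t0, x) = (t2, □, R) → □x□x□[t2]x
Step 6: δ(t2, x) = (t0, x, R) → □x□x□x[t0]□
Step 7: δ(t0, □) = (tR, □, L) → □x□x□[tR]x□

The machine reaches the reject state tR and halts.
The machine halted after 7 steps (within the 11-step bound).

Answer: Yes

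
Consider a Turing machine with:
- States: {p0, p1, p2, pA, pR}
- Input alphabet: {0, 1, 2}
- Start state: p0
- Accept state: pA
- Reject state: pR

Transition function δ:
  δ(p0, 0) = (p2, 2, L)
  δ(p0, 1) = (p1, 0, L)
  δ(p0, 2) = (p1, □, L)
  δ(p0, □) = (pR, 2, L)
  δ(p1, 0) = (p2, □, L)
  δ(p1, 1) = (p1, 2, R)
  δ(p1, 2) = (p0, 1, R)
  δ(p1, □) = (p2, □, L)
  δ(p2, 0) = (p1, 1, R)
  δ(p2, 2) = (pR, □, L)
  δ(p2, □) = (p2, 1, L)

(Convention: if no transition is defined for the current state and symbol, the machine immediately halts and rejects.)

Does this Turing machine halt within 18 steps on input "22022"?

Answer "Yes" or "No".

Execution trace:
Initial: [p0]22022
Step 1: δ(p0, 2) = (p1, □, L) → [p1]□□2022
Step 2: δ(p1, □) = (p2, □, L) → [p2]□□□2022
Step 3: δ(p2, □) = (p2, 1, L) → [p2]□1□□2022
Step 4: δ(p2, □) = (p2, 1, L) → [p2]□11□□2022
Step 5: δ(p2, □) = (p2, 1, L) → [p2]□111□□2022
Step 6: δ(p2, □) = (p2, 1, L) → [p2]□1111□□2022
Step 7: δ(p2, □) = (p2, 1, L) → [p2]□11111□□2022
Step 8: δ(p2, □) = (p2, 1, L) → [p2]□111111□□2022
Step 9: δ(p2, □) = (p2, 1, L) → [p2]□1111111□□2022
Step 10: δ(p2, □) = (p2, 1, L) → [p2]□11111111□□2022
Step 11: δ(p2, □) = (p2, 1, L) → [p2]□111111111□□2022
Step 12: δ(p2, □) = (p2, 1, L) → [p2]□1111111111□□2022
Step 13: δ(p2, □) = (p2, 1, L) → [p2]□11111111111□□2022
Step 14: δ(p2, □) = (p2, 1, L) → [p2]□111111111111□□2022
Step 15: δ(p2, □) = (p2, 1, L) → [p2]□1111111111111□□2022
Step 16: δ(p2, □) = (p2, 1, L) → [p2]□11111111111111□□2022
Step 17: δ(p2, □) = (p2, 1, L) → [p2]□111111111111111□□2022
Step 18: δ(p2, □) = (p2, 1, L) → [p2]□1111111111111111□□2022

The machine has not reached a halting state after 18 steps.
The machine did not halt within the 18-step bound.

Answer: No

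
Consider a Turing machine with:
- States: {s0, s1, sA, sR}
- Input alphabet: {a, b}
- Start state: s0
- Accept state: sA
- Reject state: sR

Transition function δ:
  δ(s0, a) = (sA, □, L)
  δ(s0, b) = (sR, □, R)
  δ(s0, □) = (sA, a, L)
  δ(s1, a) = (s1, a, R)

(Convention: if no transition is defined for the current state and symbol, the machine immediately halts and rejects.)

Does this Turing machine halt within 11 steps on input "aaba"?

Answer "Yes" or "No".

Execution trace:
Initial: [s0]aaba
Step 1: δ(s0, a) = (sA, □, L) → [sA]□□aba

The machine reaches the accept state sA and halts.
The machine halted after 1 step (within the 11-step bound).

Answer: Yes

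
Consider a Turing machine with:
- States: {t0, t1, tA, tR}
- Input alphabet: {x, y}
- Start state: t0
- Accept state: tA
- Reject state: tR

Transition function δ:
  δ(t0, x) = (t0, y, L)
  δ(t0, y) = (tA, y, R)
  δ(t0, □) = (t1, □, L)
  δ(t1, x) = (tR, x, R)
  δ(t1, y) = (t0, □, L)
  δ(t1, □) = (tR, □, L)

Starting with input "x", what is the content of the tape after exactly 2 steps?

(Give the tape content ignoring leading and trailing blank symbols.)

Execution trace:
Initial: [t0]x
Step 1: δ(t0, x) = (t0, y, L) → [t0]□y
Step 2: δ(t0, □) = (t1, □, L) → [t1]□□y

After 2 steps, the tape (ignoring leading/trailing blanks) is: y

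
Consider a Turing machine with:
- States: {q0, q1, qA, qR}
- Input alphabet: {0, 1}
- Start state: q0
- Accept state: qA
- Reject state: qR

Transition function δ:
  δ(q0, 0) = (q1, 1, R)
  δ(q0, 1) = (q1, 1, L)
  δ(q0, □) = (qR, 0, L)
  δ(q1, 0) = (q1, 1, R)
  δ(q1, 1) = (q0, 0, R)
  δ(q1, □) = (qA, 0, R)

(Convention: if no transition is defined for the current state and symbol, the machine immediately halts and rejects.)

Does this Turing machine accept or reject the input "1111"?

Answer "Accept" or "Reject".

Execution trace:
Initial: [q0]1111
Step 1: δ(q0, 1) = (q1, 1, L) → [q1]□1111
Step 2: δ(q1, □) = (qA, 0, R) → 0[qA]1111

The machine reaches the accept state qA and halts.

Answer: Accept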